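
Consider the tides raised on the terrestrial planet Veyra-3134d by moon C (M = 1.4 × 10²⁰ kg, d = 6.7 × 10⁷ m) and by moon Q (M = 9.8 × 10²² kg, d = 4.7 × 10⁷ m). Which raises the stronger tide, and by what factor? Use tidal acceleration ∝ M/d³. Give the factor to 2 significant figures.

Moon Q, by a factor of ≈ 2000

Compare M/d³ for the two perturbers:
Moon C: (1.4 × 10²⁰) / (6.7 × 10⁷)³ = 4.655 × 10⁻⁴
Moon Q: (9.8 × 10²²) / (4.7 × 10⁷)³ = 9.439 × 10⁻¹
Ratio (larger/smaller) = 2000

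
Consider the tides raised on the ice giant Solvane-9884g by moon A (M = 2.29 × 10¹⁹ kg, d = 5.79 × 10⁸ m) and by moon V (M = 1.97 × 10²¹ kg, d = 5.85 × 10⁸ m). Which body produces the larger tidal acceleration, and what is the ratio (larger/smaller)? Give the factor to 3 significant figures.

Moon V, by a factor of ≈ 83.4

Compare M/d³ for the two perturbers:
Moon A: (2.29 × 10¹⁹) / (5.79 × 10⁸)³ = 1.180 × 10⁻⁷
Moon V: (1.97 × 10²¹) / (5.85 × 10⁸)³ = 9.840 × 10⁻⁶
Ratio (larger/smaller) = 83.4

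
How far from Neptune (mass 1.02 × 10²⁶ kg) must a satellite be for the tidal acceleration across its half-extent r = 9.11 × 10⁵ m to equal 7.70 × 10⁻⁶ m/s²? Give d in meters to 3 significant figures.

2GMr/d³ = a_tidal  ⇒  d = (2GMr / a_tidal)^(1/3)
d = (2 × 6.674×10⁻¹¹ × (1.02 × 10²⁶) × (9.11 × 10⁵) / (7.70 × 10⁻⁶))^(1/3)
  = 1.17 × 10⁹ m

1.17 × 10⁹ m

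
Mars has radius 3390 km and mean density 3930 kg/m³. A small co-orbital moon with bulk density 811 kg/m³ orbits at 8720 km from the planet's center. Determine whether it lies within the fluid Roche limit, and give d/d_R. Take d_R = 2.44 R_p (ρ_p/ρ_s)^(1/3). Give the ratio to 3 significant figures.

inside; d/d_R ≈ 0.623

d_R = 2.44 × (3390 km) × (3930/811)^(1/3) = 14000 km
d/d_R = (8720) / (14000) = 0.623
Since d/d_R < 1, the body is inside the Roche limit.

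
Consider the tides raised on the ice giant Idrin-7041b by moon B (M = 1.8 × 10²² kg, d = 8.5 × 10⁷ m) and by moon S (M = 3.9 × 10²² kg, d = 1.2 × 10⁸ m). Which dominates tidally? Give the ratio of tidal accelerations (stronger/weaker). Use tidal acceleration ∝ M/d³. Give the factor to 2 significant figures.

Moon B, by a factor of ≈ 1.3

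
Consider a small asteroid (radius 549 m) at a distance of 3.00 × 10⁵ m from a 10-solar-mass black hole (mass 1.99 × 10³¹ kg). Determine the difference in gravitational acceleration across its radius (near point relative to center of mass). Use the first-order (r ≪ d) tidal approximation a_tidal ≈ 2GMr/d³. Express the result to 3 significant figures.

5.40 × 10⁷ m/s²

Differencing GM/(d−r)² and GM/d² to first order in r/d gives 2GMr/d³.
Δg = 2GMr/d³
   = 2 × (6.674 × 10⁻¹¹) × (1.99 × 10³¹) × (549) / (3.00 × 10⁵)³
   = 5.40 × 10⁷ m/s²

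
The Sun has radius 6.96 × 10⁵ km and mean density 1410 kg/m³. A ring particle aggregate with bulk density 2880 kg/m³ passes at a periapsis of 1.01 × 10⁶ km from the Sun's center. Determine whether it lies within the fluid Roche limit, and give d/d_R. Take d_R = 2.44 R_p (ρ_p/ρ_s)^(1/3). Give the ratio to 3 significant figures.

inside; d/d_R ≈ 0.755

d_R = 2.44 × (6.96 × 10⁵ km) × (1410/2880)^(1/3) = 1.338 × 10⁶ km
d/d_R = (1.01 × 10⁶) / (1.338 × 10⁶) = 0.755
Since d/d_R < 1, the body is inside the Roche limit.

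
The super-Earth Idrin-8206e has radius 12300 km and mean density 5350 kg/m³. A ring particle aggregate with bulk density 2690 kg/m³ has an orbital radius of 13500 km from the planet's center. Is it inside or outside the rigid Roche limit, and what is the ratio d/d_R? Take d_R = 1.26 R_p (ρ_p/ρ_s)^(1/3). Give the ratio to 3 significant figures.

inside; d/d_R ≈ 0.693

d_R = 1.26 × (12300 km) × (5350/2690)^(1/3) = 19490 km
d/d_R = (13500) / (19490) = 0.693
Since d/d_R < 1, the body is inside the Roche limit.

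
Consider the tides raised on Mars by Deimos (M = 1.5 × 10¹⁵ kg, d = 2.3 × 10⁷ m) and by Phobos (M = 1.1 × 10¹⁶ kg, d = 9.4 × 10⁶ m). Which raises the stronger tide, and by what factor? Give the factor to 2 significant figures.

Compare M/d³ for the two perturbers:
Deimos: (1.5 × 10¹⁵) / (2.3 × 10⁷)³ = 1.233 × 10⁻⁷
Phobos: (1.1 × 10¹⁶) / (9.4 × 10⁶)³ = 1.324 × 10⁻⁵
Ratio (larger/smaller) = 110

Phobos, by a factor of ≈ 110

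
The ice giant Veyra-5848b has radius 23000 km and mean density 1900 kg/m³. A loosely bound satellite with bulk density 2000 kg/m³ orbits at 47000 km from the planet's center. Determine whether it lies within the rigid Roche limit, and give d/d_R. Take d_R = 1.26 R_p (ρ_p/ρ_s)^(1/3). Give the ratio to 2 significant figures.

outside; d/d_R ≈ 1.6

d_R = 1.26 × (23000 km) × (1900/2000)^(1/3) = 28490 km
d/d_R = (47000) / (28490) = 1.6
Since d/d_R > 1, the body is outside the Roche limit.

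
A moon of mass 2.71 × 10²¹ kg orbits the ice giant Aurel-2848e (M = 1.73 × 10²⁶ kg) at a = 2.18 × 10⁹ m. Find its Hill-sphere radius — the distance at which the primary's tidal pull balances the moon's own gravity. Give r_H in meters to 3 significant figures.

3.78 × 10⁷ m

r_H ≈ a (m/3M)^(1/3)
    = (2.18 × 10⁹) × (2.71 × 10²¹ / (3 × 1.73 × 10²⁶))^(1/3)
    = 3.78 × 10⁷ m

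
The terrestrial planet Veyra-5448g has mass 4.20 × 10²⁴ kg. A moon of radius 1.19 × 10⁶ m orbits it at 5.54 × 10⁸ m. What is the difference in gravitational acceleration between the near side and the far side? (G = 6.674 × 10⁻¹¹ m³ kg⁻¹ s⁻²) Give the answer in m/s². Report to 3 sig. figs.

7.85 × 10⁻⁶ m/s²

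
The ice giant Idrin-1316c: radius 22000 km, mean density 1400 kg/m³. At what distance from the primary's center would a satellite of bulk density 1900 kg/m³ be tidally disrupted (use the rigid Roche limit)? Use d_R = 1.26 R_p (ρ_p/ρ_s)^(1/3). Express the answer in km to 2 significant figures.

d_R = 1.26 × 22000 km × (1400/1900)^(1/3)
    = 25000 km

25000 km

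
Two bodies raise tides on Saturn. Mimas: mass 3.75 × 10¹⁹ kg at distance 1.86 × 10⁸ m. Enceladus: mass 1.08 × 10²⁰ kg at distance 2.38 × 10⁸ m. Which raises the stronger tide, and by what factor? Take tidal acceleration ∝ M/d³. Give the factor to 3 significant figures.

Enceladus, by a factor of ≈ 1.37

Tidal stretch scales as M/d³; compute that for each body.
Mimas: (3.75 × 10¹⁹) / (1.86 × 10⁸)³ = 5.828 × 10⁻⁶
Enceladus: (1.08 × 10²⁰) / (2.38 × 10⁸)³ = 8.011 × 10⁻⁶
Ratio (larger/smaller) = 1.37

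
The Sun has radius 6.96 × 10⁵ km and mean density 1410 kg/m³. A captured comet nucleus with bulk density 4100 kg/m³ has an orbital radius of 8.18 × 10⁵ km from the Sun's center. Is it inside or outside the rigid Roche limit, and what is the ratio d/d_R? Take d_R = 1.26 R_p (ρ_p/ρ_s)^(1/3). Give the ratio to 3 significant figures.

d_R = 1.26 × (6.96 × 10⁵ km) × (1410/4100)^(1/3) = 6.144 × 10⁵ km
d/d_R = (8.18 × 10⁵) / (6.144 × 10⁵) = 1.33
Since d/d_R > 1, the body is outside the Roche limit.

outside; d/d_R ≈ 1.33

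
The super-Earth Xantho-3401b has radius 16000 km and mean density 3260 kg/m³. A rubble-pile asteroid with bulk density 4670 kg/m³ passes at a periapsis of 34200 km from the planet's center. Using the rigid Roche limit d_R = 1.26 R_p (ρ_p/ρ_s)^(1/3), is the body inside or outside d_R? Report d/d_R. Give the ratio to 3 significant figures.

d_R = 1.26 × (16000 km) × (3260/4670)^(1/3) = 17880 km
d/d_R = (34200) / (17880) = 1.91
Since d/d_R > 1, the body is outside the Roche limit.

outside; d/d_R ≈ 1.91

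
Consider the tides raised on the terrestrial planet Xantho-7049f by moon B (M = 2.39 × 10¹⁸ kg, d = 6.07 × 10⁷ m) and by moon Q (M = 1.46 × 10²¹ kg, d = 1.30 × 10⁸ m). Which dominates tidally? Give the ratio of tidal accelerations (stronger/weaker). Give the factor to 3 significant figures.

Compare M/d³ for the two perturbers:
Moon B: (2.39 × 10¹⁸) / (6.07 × 10⁷)³ = 1.069 × 10⁻⁵
Moon Q: (1.46 × 10²¹) / (1.30 × 10⁸)³ = 6.645 × 10⁻⁴
Ratio (larger/smaller) = 62.2

Moon Q, by a factor of ≈ 62.2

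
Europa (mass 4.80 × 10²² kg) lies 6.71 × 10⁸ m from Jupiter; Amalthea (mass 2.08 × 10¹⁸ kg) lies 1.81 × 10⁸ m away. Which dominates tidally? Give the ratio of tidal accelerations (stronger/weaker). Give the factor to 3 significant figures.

Tidal acceleration ∝ M/d³, so compare M/d³ for each.
Europa: (4.80 × 10²²) / (6.71 × 10⁸)³ = 1.589 × 10⁻⁴
Amalthea: (2.08 × 10¹⁸) / (1.81 × 10⁸)³ = 3.508 × 10⁻⁷
Ratio (larger/smaller) = 453

Europa, by a factor of ≈ 453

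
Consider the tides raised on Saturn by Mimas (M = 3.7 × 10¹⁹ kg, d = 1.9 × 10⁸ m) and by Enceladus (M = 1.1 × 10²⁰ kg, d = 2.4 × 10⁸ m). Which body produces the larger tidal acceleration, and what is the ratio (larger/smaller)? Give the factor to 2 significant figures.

Tidal stretch scales as M/d³; compute that for each body.
Mimas: (3.7 × 10¹⁹) / (1.9 × 10⁸)³ = 5.394 × 10⁻⁶
Enceladus: (1.1 × 10²⁰) / (2.4 × 10⁸)³ = 7.957 × 10⁻⁶
Ratio (larger/smaller) = 1.5

Enceladus, by a factor of ≈ 1.5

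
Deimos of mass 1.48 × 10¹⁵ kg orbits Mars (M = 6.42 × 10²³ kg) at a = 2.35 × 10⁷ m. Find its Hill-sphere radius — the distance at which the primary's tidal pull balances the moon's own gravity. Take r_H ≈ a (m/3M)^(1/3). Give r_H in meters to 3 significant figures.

2.15 × 10⁴ m

r_H ≈ a (m/3M)^(1/3)
    = (2.35 × 10⁷) × (1.48 × 10¹⁵ / (3 × 6.42 × 10²³))^(1/3)
    = 2.15 × 10⁴ m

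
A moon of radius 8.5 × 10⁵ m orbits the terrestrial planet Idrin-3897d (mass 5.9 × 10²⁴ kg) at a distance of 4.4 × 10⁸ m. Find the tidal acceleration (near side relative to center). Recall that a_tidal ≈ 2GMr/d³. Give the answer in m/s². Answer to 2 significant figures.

7.9 × 10⁻⁶ m/s²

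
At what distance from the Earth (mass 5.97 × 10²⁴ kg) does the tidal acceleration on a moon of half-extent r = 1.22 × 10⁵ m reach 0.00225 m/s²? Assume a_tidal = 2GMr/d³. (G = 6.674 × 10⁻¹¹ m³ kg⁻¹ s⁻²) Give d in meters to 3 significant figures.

3.51 × 10⁷ m

2GMr/d³ = a_tidal  ⇒  d = (2GMr / a_tidal)^(1/3)
d = (2 × 6.674×10⁻¹¹ × (5.97 × 10²⁴) × (1.22 × 10⁵) / (0.00225))^(1/3)
  = 3.51 × 10⁷ m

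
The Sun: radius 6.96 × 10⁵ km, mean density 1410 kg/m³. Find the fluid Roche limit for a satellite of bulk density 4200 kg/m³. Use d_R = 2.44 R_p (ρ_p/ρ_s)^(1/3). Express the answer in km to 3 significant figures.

1.18 × 10⁶ km

d_R = 2.44 × 6.96 × 10⁵ km × (1410/4200)^(1/3)
    = 1.18 × 10⁶ km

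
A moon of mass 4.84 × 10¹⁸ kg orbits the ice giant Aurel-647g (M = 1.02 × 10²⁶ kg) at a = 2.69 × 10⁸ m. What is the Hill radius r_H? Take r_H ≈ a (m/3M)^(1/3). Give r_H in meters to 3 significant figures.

r_H ≈ a (m/3M)^(1/3)
    = (2.69 × 10⁸) × (4.84 × 10¹⁸ / (3 × 1.02 × 10²⁶))^(1/3)
    = 6.75 × 10⁵ m

6.75 × 10⁵ m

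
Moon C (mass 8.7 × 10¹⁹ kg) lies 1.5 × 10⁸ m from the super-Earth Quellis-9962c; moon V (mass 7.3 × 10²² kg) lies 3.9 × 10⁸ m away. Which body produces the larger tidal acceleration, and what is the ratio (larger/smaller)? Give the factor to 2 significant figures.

The tide-raising term goes as M/d³ (the gradient of a 1/d² field).
Moon C: (8.7 × 10¹⁹) / (1.5 × 10⁸)³ = 2.578 × 10⁻⁵
Moon V: (7.3 × 10²²) / (3.9 × 10⁸)³ = 1.231 × 10⁻³
Ratio (larger/smaller) = 48

Moon V, by a factor of ≈ 48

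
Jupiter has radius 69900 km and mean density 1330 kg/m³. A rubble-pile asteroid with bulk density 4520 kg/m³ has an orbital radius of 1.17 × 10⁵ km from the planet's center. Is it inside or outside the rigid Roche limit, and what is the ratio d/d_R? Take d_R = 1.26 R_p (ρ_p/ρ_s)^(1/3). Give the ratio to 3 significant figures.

outside; d/d_R ≈ 2.00

d_R = 1.26 × (69900 km) × (1330/4520)^(1/3) = 58580 km
d/d_R = (1.17 × 10⁵) / (58580) = 2.00
Since d/d_R > 1, the body is outside the Roche limit.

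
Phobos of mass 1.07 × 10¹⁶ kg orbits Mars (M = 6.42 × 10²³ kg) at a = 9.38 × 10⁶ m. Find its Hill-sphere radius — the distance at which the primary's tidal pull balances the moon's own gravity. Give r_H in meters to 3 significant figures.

1.66 × 10⁴ m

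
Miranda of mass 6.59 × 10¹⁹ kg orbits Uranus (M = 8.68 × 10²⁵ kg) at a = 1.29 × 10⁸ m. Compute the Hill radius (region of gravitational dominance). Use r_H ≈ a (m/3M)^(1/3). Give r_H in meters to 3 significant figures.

8.16 × 10⁵ m

r_H ≈ a (m/3M)^(1/3)
    = (1.29 × 10⁸) × (6.59 × 10¹⁹ / (3 × 8.68 × 10²⁵))^(1/3)
    = 8.16 × 10⁵ m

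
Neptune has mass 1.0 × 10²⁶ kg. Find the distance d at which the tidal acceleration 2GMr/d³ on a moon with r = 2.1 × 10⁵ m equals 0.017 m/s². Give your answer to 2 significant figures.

2GMr/d³ = a_tidal  ⇒  d = (2GMr / a_tidal)^(1/3)
d = (2 × 6.674×10⁻¹¹ × (1.0 × 10²⁶) × (2.1 × 10⁵) / (0.017))^(1/3)
  = 5.5 × 10⁷ m

5.5 × 10⁷ m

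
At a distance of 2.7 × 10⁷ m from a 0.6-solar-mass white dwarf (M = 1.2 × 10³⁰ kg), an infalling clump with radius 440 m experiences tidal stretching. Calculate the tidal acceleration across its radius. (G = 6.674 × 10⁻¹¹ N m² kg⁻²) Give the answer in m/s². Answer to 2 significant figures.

3.6 m/s²

Differencing GM/(d−r)² and GM/d² to first order in r/d gives 2GMr/d³.
a_tidal = 2GMr/d³
        = 2 × (6.674 × 10⁻¹¹) × (1.2 × 10³⁰) × (440) / (2.7 × 10⁷)³
        = 3.6 m/s²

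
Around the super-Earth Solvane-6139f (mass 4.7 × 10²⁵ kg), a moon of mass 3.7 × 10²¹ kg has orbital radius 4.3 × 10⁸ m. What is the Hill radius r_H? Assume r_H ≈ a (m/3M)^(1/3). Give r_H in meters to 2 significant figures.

1.3 × 10⁷ m

r_H ≈ a (m/3M)^(1/3)
    = (4.3 × 10⁸) × (3.7 × 10²¹ / (3 × 4.7 × 10²⁵))^(1/3)
    = 1.3 × 10⁷ m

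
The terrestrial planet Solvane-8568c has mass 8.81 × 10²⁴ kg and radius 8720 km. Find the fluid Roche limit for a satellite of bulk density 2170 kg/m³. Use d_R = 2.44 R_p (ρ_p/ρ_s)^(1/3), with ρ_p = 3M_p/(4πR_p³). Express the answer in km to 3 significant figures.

24100 km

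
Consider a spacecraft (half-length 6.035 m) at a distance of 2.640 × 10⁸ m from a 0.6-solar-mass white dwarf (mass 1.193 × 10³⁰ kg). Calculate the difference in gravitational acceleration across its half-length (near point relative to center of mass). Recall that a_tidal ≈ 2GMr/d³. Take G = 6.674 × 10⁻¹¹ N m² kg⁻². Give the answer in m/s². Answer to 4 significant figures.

Δa = 2GMr/d³
   = 2 × (6.674 × 10⁻¹¹) × (1.193 × 10³⁰) × (6.035) / (2.640 × 10⁸)³
   = 5.223 × 10⁻⁵ m/s²

5.223 × 10⁻⁵ m/s²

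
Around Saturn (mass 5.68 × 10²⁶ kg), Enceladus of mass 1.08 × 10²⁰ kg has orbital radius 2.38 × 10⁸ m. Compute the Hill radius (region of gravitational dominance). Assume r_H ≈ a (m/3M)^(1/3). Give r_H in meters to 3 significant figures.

r_H ≈ a (m/3M)^(1/3)
    = (2.38 × 10⁸) × (1.08 × 10²⁰ / (3 × 5.68 × 10²⁶))^(1/3)
    = 9.49 × 10⁵ m

9.49 × 10⁵ m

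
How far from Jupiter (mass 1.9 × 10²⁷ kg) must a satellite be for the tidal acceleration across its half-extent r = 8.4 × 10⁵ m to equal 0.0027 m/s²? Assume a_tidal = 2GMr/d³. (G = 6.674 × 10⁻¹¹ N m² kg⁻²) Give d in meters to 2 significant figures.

4.3 × 10⁸ m

2GMr/d³ = a_tidal  ⇒  d = (2GMr / a_tidal)^(1/3)
d = (2 × 6.674×10⁻¹¹ × (1.9 × 10²⁷) × (8.4 × 10⁵) / (0.0027))^(1/3)
  = 4.3 × 10⁸ m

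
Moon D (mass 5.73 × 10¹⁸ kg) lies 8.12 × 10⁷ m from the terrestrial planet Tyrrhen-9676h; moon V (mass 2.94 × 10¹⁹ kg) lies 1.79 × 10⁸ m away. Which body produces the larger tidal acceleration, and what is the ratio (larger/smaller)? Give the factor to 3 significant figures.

Moon D, by a factor of ≈ 2.09

Tidal stretch scales as M/d³; compute that for each body.
Moon D: (5.73 × 10¹⁸) / (8.12 × 10⁷)³ = 1.070 × 10⁻⁵
Moon V: (2.94 × 10¹⁹) / (1.79 × 10⁸)³ = 5.126 × 10⁻⁶
Ratio (larger/smaller) = 2.09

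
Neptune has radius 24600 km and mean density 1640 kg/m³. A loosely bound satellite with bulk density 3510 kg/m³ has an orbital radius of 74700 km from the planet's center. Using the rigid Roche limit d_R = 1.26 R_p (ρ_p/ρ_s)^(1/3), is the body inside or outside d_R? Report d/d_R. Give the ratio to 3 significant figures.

d_R = 1.26 × (24600 km) × (1640/3510)^(1/3) = 24050 km
d/d_R = (74700) / (24050) = 3.11
Since d/d_R > 1, the body is outside the Roche limit.

outside; d/d_R ≈ 3.11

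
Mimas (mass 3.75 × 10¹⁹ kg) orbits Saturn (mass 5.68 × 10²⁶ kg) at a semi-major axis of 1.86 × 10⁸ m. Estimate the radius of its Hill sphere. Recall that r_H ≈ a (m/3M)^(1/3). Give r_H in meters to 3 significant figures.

5.21 × 10⁵ m

r_H ≈ a (m/3M)^(1/3)
    = (1.86 × 10⁸) × (3.75 × 10¹⁹ / (3 × 5.68 × 10²⁶))^(1/3)
    = 5.21 × 10⁵ m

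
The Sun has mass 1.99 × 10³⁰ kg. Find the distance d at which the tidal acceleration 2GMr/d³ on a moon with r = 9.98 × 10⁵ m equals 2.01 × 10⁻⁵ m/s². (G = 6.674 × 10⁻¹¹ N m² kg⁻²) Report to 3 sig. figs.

2.36 × 10¹⁰ m

2GMr/d³ = a_tidal  ⇒  d = (2GMr / a_tidal)^(1/3)
d = (2 × 6.674×10⁻¹¹ × (1.99 × 10³⁰) × (9.98 × 10⁵) / (2.01 × 10⁻⁵))^(1/3)
  = 2.36 × 10¹⁰ m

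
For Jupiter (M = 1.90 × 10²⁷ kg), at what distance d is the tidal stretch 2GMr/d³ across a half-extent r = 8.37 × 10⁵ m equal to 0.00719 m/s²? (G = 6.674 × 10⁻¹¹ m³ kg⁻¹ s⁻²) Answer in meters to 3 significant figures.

3.09 × 10⁸ m

2GMr/d³ = a_tidal  ⇒  d = (2GMr / a_tidal)^(1/3)
d = (2 × 6.674×10⁻¹¹ × (1.90 × 10²⁷) × (8.37 × 10⁵) / (0.00719))^(1/3)
  = 3.09 × 10⁸ m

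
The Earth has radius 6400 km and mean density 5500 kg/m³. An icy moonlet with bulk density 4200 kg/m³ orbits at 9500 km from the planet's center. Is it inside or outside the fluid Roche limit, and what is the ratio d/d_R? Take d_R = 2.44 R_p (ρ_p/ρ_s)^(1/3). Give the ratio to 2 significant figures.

inside; d/d_R ≈ 0.56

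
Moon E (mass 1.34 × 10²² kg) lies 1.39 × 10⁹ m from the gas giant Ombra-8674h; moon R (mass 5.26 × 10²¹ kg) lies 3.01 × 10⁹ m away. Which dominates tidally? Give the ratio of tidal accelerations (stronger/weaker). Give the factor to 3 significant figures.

Moon E, by a factor of ≈ 25.9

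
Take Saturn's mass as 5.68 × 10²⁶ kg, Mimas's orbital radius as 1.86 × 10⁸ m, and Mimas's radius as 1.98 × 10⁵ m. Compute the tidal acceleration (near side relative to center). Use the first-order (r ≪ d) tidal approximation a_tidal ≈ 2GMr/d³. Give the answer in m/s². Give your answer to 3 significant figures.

2.33 × 10⁻³ m/s²

Differencing GM/(d−r)² and GM/d² to first order in r/d gives 2GMr/d³.
Δg = 2GMr/d³
   = 2 × (6.674 × 10⁻¹¹) × (5.68 × 10²⁶) × (1.98 × 10⁵) / (1.86 × 10⁸)³
   = 2.33 × 10⁻³ m/s²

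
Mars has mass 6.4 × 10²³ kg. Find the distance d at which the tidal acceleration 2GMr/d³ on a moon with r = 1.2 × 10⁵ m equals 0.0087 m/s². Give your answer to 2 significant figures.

2GMr/d³ = a_tidal  ⇒  d = (2GMr / a_tidal)^(1/3)
d = (2 × 6.674×10⁻¹¹ × (6.4 × 10²³) × (1.2 × 10⁵) / (0.0087))^(1/3)
  = 1.1 × 10⁷ m

1.1 × 10⁷ m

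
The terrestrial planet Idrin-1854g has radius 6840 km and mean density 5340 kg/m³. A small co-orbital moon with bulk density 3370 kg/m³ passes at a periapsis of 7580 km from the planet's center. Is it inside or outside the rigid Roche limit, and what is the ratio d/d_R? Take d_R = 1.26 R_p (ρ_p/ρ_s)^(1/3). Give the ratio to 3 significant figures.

inside; d/d_R ≈ 0.754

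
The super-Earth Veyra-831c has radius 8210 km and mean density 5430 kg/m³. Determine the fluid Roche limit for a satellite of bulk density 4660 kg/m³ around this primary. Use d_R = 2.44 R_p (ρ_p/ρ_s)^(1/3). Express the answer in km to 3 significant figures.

d_R = 2.44 × 8210 km × (5430/4660)^(1/3)
    = 21100 km

21100 km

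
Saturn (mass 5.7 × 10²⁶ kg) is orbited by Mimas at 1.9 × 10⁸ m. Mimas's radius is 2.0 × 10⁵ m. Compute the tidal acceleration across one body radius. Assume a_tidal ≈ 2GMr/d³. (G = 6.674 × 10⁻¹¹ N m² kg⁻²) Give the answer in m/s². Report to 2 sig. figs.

2.2 × 10⁻³ m/s²

Δg = 2GMr/d³
   = 2 × (6.674 × 10⁻¹¹) × (5.7 × 10²⁶) × (2.0 × 10⁵) / (1.9 × 10⁸)³
   = 2.2 × 10⁻³ m/s²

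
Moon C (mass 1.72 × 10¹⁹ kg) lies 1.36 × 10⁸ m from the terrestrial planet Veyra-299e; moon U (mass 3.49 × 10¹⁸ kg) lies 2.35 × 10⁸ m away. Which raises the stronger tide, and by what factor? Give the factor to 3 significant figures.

Compare M/d³ for the two perturbers:
Moon C: (1.72 × 10¹⁹) / (1.36 × 10⁸)³ = 6.838 × 10⁻⁶
Moon U: (3.49 × 10¹⁸) / (2.35 × 10⁸)³ = 2.689 × 10⁻⁷
Ratio (larger/smaller) = 25.4

Moon C, by a factor of ≈ 25.4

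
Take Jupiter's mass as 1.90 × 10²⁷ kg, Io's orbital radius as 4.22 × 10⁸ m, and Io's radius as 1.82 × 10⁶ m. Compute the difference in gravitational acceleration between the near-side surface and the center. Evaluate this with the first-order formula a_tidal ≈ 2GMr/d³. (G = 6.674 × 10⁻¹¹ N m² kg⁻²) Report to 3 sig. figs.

Differencing GM/(d−r)² and GM/d² to first order in r/d gives 2GMr/d³.
Δa = 2GMr/d³
   = 2 × (6.674 × 10⁻¹¹) × (1.90 × 10²⁷) × (1.82 × 10⁶) / (4.22 × 10⁸)³
   = 6.14 × 10⁻³ m/s²

6.14 × 10⁻³ m/s²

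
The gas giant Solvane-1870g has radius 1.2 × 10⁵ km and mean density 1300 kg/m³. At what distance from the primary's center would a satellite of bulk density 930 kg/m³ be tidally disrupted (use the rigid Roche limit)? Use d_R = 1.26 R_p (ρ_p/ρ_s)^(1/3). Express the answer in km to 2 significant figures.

1.7 × 10⁵ km

d_R = 1.26 × 1.2 × 10⁵ km × (1300/930)^(1/3)
    = 1.7 × 10⁵ km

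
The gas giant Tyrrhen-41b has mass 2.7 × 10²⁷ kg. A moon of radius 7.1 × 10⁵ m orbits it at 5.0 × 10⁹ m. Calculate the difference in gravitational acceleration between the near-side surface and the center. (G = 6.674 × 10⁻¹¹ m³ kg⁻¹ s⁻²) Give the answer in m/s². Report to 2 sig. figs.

Δg = 2GMr/d³
   = 2 × (6.674 × 10⁻¹¹) × (2.7 × 10²⁷) × (7.1 × 10⁵) / (5.0 × 10⁹)³
   = 2.0 × 10⁻⁶ m/s²

2.0 × 10⁻⁶ m/s²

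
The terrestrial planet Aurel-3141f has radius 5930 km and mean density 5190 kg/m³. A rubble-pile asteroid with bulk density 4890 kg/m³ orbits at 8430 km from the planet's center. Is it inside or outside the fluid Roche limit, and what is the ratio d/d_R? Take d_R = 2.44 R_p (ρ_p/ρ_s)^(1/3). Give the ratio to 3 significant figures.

inside; d/d_R ≈ 0.571

d_R = 2.44 × (5930 km) × (5190/4890)^(1/3) = 14760 km
d/d_R = (8430) / (14760) = 0.571
Since d/d_R < 1, the body is inside the Roche limit.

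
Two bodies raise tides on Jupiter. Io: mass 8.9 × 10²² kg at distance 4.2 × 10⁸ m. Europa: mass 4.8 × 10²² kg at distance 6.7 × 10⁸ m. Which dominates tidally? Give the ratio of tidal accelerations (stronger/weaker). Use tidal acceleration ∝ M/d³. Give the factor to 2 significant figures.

Io, by a factor of ≈ 7.5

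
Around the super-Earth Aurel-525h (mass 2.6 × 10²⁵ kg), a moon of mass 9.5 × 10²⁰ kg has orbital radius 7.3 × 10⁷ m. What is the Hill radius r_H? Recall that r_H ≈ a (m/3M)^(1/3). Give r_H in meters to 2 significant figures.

1.7 × 10⁶ m

r_H ≈ a (m/3M)^(1/3)
    = (7.3 × 10⁷) × (9.5 × 10²⁰ / (3 × 2.6 × 10²⁵))^(1/3)
    = 1.7 × 10⁶ m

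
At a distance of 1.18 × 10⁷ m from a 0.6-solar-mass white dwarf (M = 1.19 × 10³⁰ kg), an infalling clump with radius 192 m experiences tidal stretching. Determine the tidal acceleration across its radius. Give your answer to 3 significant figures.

1.86 × 10¹ m/s²

a_tidal = 2GMr/d³
        = 2 × (6.674 × 10⁻¹¹) × (1.19 × 10³⁰) × (192) / (1.18 × 10⁷)³
        = 1.86 × 10¹ m/s²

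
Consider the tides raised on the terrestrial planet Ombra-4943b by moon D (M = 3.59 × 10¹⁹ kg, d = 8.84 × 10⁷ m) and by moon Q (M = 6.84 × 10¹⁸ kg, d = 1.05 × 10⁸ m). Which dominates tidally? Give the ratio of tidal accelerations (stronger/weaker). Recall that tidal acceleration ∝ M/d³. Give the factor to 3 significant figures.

Tidal acceleration ∝ M/d³, so compare M/d³ for each.
Moon D: (3.59 × 10¹⁹) / (8.84 × 10⁷)³ = 5.197 × 10⁻⁵
Moon Q: (6.84 × 10¹⁸) / (1.05 × 10⁸)³ = 5.909 × 10⁻⁶
Ratio (larger/smaller) = 8.80

Moon D, by a factor of ≈ 8.80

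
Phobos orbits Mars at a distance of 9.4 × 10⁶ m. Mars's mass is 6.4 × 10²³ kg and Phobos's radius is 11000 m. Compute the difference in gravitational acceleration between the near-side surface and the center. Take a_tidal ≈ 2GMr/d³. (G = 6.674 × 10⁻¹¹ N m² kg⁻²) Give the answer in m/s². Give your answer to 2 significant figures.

1.1 × 10⁻³ m/s²

a_tidal = 2GMr/d³
        = 2 × (6.674 × 10⁻¹¹) × (6.4 × 10²³) × (11000) / (9.4 × 10⁶)³
        = 1.1 × 10⁻³ m/s²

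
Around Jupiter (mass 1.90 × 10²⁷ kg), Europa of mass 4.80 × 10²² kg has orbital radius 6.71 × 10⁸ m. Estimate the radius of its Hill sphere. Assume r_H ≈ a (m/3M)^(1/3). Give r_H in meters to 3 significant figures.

1.37 × 10⁷ m

r_H ≈ a (m/3M)^(1/3)
    = (6.71 × 10⁸) × (4.80 × 10²² / (3 × 1.90 × 10²⁷))^(1/3)
    = 1.37 × 10⁷ m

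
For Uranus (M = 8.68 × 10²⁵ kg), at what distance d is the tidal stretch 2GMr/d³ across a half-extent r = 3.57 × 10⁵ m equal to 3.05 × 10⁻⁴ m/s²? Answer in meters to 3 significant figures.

2GMr/d³ = a_tidal  ⇒  d = (2GMr / a_tidal)^(1/3)
d = (2 × 6.674×10⁻¹¹ × (8.68 × 10²⁵) × (3.57 × 10⁵) / (3.05 × 10⁻⁴))^(1/3)
  = 2.38 × 10⁸ m

2.38 × 10⁸ m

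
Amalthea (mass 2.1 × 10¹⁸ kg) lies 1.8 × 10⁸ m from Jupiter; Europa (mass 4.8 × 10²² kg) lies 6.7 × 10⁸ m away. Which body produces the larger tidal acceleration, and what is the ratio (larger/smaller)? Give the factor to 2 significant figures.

Europa, by a factor of ≈ 440

Tidal acceleration ∝ M/d³, so compare M/d³ for each.
Amalthea: (2.1 × 10¹⁸) / (1.8 × 10⁸)³ = 3.601 × 10⁻⁷
Europa: (4.8 × 10²²) / (6.7 × 10⁸)³ = 1.596 × 10⁻⁴
Ratio (larger/smaller) = 440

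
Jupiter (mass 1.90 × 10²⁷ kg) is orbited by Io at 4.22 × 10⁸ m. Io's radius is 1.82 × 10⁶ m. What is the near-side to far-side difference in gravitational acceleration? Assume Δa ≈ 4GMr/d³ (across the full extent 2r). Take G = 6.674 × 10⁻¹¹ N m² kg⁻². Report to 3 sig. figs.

1.23 × 10⁻² m/s²

Δg = 4GMr/d³
   = 4 × (6.674 × 10⁻¹¹) × (1.90 × 10²⁷) × (1.82 × 10⁶) / (4.22 × 10⁸)³
   = 1.23 × 10⁻² m/s²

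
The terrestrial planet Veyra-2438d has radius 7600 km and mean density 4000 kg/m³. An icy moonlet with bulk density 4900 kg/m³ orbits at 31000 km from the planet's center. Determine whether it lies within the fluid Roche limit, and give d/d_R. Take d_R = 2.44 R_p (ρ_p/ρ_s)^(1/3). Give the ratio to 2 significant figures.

d_R = 2.44 × (7600 km) × (4000/4900)^(1/3) = 17330 km
d/d_R = (31000) / (17330) = 1.8
Since d/d_R > 1, the body is outside the Roche limit.

outside; d/d_R ≈ 1.8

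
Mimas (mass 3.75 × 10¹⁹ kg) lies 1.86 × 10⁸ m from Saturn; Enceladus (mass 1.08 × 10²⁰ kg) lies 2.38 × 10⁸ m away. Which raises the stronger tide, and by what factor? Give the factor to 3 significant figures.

Enceladus, by a factor of ≈ 1.37

Compare M/d³ for the two perturbers:
Mimas: (3.75 × 10¹⁹) / (1.86 × 10⁸)³ = 5.828 × 10⁻⁶
Enceladus: (1.08 × 10²⁰) / (2.38 × 10⁸)³ = 8.011 × 10⁻⁶
Ratio (larger/smaller) = 1.37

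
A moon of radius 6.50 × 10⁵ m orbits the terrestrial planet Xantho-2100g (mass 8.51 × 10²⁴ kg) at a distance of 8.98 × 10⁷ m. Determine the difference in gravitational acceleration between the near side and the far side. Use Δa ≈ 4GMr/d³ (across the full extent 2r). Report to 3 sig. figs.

The field gradient is 2GM/d³; across the full diameter 2r the difference is 4GMr/d³.
a_tidal = 4GMr/d³
        = 4 × (6.674 × 10⁻¹¹) × (8.51 × 10²⁴) × (6.50 × 10⁵) / (8.98 × 10⁷)³
        = 2.04 × 10⁻³ m/s²

2.04 × 10⁻³ m/s²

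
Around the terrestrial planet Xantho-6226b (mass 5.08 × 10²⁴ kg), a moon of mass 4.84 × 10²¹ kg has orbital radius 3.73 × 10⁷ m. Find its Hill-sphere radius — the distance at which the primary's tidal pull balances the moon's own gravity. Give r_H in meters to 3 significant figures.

r_H ≈ a (m/3M)^(1/3)
    = (3.73 × 10⁷) × (4.84 × 10²¹ / (3 × 5.08 × 10²⁴))^(1/3)
    = 2.54 × 10⁶ m

2.54 × 10⁶ m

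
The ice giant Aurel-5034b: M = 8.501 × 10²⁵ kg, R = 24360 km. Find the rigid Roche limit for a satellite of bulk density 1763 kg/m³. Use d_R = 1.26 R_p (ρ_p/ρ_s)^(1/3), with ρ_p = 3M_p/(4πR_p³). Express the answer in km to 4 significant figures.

ρ_p = 3M_p/(4πR_p³) = 3 × (8.501 × 10²⁵) / (4π × (2.436 × 10⁷ m)³) = 1404 kg/m³
d_R = 1.26 × 24360 km × (1404/1763)^(1/3)
    = 28450 km

28450 km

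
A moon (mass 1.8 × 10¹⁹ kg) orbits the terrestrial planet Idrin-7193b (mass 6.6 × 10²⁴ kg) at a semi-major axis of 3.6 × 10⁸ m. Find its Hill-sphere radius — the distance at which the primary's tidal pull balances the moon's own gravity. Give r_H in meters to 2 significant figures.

3.5 × 10⁶ m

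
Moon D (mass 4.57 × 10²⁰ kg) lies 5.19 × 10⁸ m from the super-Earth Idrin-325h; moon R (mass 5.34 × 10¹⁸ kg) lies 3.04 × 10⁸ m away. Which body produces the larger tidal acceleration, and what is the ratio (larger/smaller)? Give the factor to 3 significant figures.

Compare M/d³ for the two perturbers:
Moon D: (4.57 × 10²⁰) / (5.19 × 10⁸)³ = 3.269 × 10⁻⁶
Moon R: (5.34 × 10¹⁸) / (3.04 × 10⁸)³ = 1.901 × 10⁻⁷
Ratio (larger/smaller) = 17.2

Moon D, by a factor of ≈ 17.2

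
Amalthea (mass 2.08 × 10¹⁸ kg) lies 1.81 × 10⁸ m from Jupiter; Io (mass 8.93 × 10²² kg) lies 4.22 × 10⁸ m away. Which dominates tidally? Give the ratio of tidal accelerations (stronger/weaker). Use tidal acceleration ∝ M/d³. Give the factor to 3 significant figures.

Io, by a factor of ≈ 3390

Tidal acceleration ∝ M/d³, so compare M/d³ for each.
Amalthea: (2.08 × 10¹⁸) / (1.81 × 10⁸)³ = 3.508 × 10⁻⁷
Io: (8.93 × 10²²) / (4.22 × 10⁸)³ = 1.188 × 10⁻³
Ratio (larger/smaller) = 3390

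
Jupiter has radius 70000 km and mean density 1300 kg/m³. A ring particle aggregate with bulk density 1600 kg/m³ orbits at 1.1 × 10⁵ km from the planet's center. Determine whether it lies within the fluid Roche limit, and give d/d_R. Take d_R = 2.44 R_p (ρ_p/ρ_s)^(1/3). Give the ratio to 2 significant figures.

inside; d/d_R ≈ 0.69

d_R = 2.44 × (70000 km) × (1300/1600)^(1/3) = 1.594 × 10⁵ km
d/d_R = (1.1 × 10⁵) / (1.594 × 10⁵) = 0.69
Since d/d_R < 1, the body is inside the Roche limit.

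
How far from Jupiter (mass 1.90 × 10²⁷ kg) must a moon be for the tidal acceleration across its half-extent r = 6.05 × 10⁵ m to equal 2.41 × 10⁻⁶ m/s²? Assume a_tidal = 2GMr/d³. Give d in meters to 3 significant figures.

2GMr/d³ = a_tidal  ⇒  d = (2GMr / a_tidal)^(1/3)
d = (2 × 6.674×10⁻¹¹ × (1.90 × 10²⁷) × (6.05 × 10⁵) / (2.41 × 10⁻⁶))^(1/3)
  = 3.99 × 10⁹ m

3.99 × 10⁹ m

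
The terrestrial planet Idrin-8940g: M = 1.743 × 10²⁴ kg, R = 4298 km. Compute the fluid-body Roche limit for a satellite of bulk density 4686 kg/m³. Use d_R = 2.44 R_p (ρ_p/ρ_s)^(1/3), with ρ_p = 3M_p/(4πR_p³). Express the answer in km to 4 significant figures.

ρ_p = 3M_p/(4πR_p³) = 3 × (1.743 × 10²⁴) / (4π × (4.298 × 10⁶ m)³) = 5241 kg/m³
d_R = 2.44 × 4298 km × (5241/4686)^(1/3)
    = 10890 km

10890 km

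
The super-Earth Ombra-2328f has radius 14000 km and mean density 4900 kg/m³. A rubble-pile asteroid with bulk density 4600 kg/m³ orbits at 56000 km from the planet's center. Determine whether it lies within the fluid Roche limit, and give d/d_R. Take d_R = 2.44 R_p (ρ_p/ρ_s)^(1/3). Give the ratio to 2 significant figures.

d_R = 2.44 × (14000 km) × (4900/4600)^(1/3) = 34890 km
d/d_R = (56000) / (34890) = 1.6
Since d/d_R > 1, the body is outside the Roche limit.

outside; d/d_R ≈ 1.6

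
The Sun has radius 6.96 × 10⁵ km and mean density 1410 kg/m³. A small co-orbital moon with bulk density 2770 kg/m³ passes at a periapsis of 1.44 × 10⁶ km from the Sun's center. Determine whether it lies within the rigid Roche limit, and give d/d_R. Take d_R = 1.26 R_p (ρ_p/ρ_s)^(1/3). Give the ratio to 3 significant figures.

d_R = 1.26 × (6.96 × 10⁵ km) × (1410/2770)^(1/3) = 7.002 × 10⁵ km
d/d_R = (1.44 × 10⁶) / (7.002 × 10⁵) = 2.06
Since d/d_R > 1, the body is outside the Roche limit.

outside; d/d_R ≈ 2.06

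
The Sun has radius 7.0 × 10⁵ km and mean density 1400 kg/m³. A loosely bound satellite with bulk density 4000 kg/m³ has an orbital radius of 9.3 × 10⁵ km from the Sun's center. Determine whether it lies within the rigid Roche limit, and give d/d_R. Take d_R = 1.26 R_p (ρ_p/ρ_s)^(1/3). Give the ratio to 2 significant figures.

d_R = 1.26 × (7.0 × 10⁵ km) × (1400/4000)^(1/3) = 6.216 × 10⁵ km
d/d_R = (9.3 × 10⁵) / (6.216 × 10⁵) = 1.5
Since d/d_R > 1, the body is outside the Roche limit.

outside; d/d_R ≈ 1.5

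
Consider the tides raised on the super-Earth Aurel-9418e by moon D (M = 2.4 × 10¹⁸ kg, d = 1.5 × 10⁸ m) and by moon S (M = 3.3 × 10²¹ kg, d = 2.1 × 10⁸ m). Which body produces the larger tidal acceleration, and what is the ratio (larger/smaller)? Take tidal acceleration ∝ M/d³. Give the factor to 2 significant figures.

Moon S, by a factor of ≈ 500

Tidal acceleration ∝ M/d³, so compare M/d³ for each.
Moon D: (2.4 × 10¹⁸) / (1.5 × 10⁸)³ = 7.111 × 10⁻⁷
Moon S: (3.3 × 10²¹) / (2.1 × 10⁸)³ = 3.563 × 10⁻⁴
Ratio (larger/smaller) = 500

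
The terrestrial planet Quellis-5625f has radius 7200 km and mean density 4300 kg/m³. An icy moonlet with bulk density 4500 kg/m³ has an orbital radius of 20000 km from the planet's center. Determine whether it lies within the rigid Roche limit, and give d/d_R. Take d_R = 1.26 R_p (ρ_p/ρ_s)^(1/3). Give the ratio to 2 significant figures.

d_R = 1.26 × (7200 km) × (4300/4500)^(1/3) = 8936 km
d/d_R = (20000) / (8936) = 2.2
Since d/d_R > 1, the body is outside the Roche limit.

outside; d/d_R ≈ 2.2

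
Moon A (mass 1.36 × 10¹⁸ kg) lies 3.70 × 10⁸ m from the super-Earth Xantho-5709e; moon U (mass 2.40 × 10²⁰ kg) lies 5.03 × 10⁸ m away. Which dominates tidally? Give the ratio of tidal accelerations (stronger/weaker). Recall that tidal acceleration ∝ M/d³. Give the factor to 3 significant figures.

Tidal stretch scales as M/d³; compute that for each body.
Moon A: (1.36 × 10¹⁸) / (3.70 × 10⁸)³ = 2.685 × 10⁻⁸
Moon U: (2.40 × 10²⁰) / (5.03 × 10⁸)³ = 1.886 × 10⁻⁶
Ratio (larger/smaller) = 70.2

Moon U, by a factor of ≈ 70.2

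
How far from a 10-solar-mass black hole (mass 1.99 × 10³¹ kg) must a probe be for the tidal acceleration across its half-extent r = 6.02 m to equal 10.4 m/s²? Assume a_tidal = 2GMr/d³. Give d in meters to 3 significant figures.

2GMr/d³ = a_tidal  ⇒  d = (2GMr / a_tidal)^(1/3)
d = (2 × 6.674×10⁻¹¹ × (1.99 × 10³¹) × (6.02) / (10.4))^(1/3)
  = 1.15 × 10⁷ m

1.15 × 10⁷ m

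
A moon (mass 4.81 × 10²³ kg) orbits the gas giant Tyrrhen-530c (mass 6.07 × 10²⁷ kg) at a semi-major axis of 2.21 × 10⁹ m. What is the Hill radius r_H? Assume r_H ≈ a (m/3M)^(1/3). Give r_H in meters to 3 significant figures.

6.58 × 10⁷ m

r_H ≈ a (m/3M)^(1/3)
    = (2.21 × 10⁹) × (4.81 × 10²³ / (3 × 6.07 × 10²⁷))^(1/3)
    = 6.58 × 10⁷ m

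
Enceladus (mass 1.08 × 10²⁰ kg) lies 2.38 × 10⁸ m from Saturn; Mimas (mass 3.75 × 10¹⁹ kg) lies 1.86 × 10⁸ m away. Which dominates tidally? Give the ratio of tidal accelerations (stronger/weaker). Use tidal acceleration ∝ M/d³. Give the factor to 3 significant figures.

Tidal stretch scales as M/d³; compute that for each body.
Enceladus: (1.08 × 10²⁰) / (2.38 × 10⁸)³ = 8.011 × 10⁻⁶
Mimas: (3.75 × 10¹⁹) / (1.86 × 10⁸)³ = 5.828 × 10⁻⁶
Ratio (larger/smaller) = 1.37

Enceladus, by a factor of ≈ 1.37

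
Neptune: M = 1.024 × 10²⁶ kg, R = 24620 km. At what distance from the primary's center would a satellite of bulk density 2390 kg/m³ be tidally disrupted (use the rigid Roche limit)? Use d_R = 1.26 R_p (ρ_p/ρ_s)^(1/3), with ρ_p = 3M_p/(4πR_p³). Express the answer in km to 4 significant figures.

27350 km

ρ_p = 3M_p/(4πR_p³) = 3 × (1.024 × 10²⁶) / (4π × (2.462 × 10⁷ m)³) = 1638 kg/m³
d_R = 1.26 × 24620 km × (1638/2390)^(1/3)
    = 27350 km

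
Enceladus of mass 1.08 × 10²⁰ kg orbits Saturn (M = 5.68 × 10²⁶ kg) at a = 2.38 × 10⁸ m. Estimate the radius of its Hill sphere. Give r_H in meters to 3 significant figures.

9.49 × 10⁵ m

r_H ≈ a (m/3M)^(1/3)
    = (2.38 × 10⁸) × (1.08 × 10²⁰ / (3 × 5.68 × 10²⁶))^(1/3)
    = 9.49 × 10⁵ m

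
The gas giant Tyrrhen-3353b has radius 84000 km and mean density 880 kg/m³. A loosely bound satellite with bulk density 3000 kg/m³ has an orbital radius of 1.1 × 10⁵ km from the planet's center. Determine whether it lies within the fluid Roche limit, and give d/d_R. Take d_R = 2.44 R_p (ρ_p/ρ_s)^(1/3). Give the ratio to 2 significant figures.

d_R = 2.44 × (84000 km) × (880/3000)^(1/3) = 1.362 × 10⁵ km
d/d_R = (1.1 × 10⁵) / (1.362 × 10⁵) = 0.81
Since d/d_R < 1, the body is inside the Roche limit.

inside; d/d_R ≈ 0.81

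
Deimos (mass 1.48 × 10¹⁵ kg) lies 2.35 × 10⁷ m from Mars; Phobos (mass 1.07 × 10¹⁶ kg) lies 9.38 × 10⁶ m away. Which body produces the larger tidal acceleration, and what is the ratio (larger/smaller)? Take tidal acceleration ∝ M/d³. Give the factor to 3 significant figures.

Compare M/d³ for the two perturbers:
Deimos: (1.48 × 10¹⁵) / (2.35 × 10⁷)³ = 1.140 × 10⁻⁷
Phobos: (1.07 × 10¹⁶) / (9.38 × 10⁶)³ = 1.297 × 10⁻⁵
Ratio (larger/smaller) = 114

Phobos, by a factor of ≈ 114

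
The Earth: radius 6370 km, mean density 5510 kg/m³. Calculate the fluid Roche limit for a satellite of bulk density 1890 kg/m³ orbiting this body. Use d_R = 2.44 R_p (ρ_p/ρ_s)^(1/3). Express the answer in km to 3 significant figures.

d_R = 2.44 × 6370 km × (5510/1890)^(1/3)
    = 22200 km

22200 km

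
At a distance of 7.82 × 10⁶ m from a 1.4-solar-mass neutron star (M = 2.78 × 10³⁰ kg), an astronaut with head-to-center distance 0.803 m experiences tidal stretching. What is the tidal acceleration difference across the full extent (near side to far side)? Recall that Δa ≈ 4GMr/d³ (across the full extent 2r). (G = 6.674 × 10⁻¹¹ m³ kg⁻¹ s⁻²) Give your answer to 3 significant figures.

1.25 m/s²

Differencing GM/(d−r)² and GM/(d+r)² to first order in r/d gives 4GMr/d³.
Δa = 4GMr/d³
   = 4 × (6.674 × 10⁻¹¹) × (2.78 × 10³⁰) × (0.803) / (7.82 × 10⁶)³
   = 1.25 m/s²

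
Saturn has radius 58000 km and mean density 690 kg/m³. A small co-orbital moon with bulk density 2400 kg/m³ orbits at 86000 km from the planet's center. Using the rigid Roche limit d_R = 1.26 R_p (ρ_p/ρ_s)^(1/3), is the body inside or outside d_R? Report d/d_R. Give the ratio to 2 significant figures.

outside; d/d_R ≈ 1.8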